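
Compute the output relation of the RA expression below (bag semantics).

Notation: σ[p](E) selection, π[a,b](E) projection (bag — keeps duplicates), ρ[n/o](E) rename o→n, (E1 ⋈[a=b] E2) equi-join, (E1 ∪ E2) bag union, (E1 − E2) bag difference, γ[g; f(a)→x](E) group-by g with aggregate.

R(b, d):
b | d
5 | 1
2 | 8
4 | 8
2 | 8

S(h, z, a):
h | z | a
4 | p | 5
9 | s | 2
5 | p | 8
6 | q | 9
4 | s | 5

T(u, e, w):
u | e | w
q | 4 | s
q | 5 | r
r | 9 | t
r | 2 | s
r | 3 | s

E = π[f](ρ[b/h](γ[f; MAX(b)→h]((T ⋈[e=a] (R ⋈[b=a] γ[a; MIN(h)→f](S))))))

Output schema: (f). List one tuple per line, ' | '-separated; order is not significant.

Stepwise |·|:
  T → 5
  R → 4
  S → 5
  γ[a; MIN(h)→f](S) → 4
  (R ⋈[b=a] γ[a; MIN(h)→f](S)) → 3
  (T ⋈[e=a] (R ⋈[b=a] γ[a; MIN(h)→f](S))) → 3
  γ[f; MAX(b)→h]((T ⋈[e=a] (R ⋈[b=a] γ[a; MIN(h)→f](S)))) → 2
  ρ[b/h](γ[f; MAX(b)→h]((T ⋈[e=a] (R ⋈[b=a] γ[a; MIN(h)→f](S))))) → 2
  π[f](ρ[b/h](γ[f; MAX(b)→h]((T ⋈[e=a] (R ⋈[b=a] γ[a; MIN(h)→f](S)))))) → 2

== RESULT ==
f
4
9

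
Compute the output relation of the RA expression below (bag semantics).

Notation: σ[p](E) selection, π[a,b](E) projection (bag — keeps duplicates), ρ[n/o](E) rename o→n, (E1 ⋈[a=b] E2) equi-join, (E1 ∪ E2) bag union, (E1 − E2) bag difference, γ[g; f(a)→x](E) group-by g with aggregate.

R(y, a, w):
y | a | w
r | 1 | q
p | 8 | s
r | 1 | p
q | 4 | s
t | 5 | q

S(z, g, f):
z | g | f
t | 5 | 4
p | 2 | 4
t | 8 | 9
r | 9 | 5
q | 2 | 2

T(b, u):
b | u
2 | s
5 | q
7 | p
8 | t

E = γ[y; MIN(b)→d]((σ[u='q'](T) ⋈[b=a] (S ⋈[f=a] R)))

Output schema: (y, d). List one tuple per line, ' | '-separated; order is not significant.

Stepwise |·|:
  T → 4
  σ[u='q'](T) → 1
  S → 5
  R → 5
  (S ⋈[f=a] R) → 3
  (σ[u='q'](T) ⋈[b=a] (S ⋈[f=a] R)) → 1
  γ[y; MIN(b)→d]((σ[u='q'](T) ⋈[b=a] (S ⋈[f=a] R))) → 1

== RESULT ==
y | d
t | 5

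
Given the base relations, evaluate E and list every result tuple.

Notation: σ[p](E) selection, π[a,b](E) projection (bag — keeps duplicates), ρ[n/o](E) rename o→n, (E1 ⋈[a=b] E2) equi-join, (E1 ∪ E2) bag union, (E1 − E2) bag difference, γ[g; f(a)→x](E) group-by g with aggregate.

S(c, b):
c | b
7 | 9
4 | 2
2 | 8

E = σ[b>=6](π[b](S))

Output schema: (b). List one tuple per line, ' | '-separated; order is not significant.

Per-node cardinality:
  S → 3
  π[b](S) → 3
  σ[b>=6](π[b](S)) → 2

== RESULT ==
b
8
9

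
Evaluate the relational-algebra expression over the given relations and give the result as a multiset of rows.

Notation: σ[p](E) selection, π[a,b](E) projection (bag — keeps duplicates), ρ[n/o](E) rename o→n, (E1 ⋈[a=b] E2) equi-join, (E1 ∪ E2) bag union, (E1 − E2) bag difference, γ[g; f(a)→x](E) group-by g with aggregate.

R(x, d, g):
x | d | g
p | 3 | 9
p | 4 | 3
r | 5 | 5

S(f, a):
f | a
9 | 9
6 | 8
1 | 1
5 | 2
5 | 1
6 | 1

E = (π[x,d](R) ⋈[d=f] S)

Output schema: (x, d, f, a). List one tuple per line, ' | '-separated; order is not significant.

Per-node cardinality:
  R → 3
  π[x,d](R) → 3
  S → 6
  (π[x,d](R) ⋈[d=f] S) → 2

== RESULT ==
x | d | f | a
r | 5 | 5 | 1
r | 5 | 5 | 2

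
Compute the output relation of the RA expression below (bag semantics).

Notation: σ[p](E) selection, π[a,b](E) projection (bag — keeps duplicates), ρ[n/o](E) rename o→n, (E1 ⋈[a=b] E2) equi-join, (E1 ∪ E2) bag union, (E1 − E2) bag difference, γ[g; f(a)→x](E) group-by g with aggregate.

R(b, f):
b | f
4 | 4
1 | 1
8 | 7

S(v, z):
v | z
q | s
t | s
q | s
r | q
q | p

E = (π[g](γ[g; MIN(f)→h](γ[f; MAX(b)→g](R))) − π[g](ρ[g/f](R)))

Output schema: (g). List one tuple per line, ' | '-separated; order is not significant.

Per-node cardinality:
  R → 3
  γ[f; MAX(b)→g](R) → 3
  γ[g; MIN(f)→h](γ[f; MAX(b)→g](R)) → 3
  π[g](γ[g; MIN(f)→h](γ[f; MAX(b)→g](R))) → 3
  R → 3
  ρ[g/f](R) → 3
  π[g](ρ[g/f](R)) → 3
  (π[g](γ[g; MIN(f)→h](γ[f; MAX(b)→g](R))) − π[g](ρ[g/f](R))) → 1

== RESULT ==
g
8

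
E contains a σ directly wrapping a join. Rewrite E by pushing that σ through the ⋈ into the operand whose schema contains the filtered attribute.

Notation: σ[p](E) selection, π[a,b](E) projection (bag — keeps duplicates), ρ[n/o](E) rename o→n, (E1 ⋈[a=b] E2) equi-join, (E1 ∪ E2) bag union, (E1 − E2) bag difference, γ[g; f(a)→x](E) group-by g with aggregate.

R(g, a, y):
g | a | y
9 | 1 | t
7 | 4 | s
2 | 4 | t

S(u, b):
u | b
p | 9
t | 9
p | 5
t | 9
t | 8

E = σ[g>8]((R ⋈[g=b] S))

σ filters on g, owned by the left side.
E' = (σ[g>8](R) ⋈[g=b] S)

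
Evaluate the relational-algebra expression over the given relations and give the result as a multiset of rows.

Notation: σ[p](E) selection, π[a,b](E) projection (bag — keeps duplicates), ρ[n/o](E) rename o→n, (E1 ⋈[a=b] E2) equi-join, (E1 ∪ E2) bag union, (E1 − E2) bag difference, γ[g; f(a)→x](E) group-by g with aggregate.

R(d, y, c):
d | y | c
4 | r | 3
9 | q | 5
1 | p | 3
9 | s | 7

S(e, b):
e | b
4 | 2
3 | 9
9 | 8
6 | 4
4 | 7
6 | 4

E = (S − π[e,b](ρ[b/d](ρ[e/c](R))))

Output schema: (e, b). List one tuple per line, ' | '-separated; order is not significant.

Row counts bottom-up:
  S → 6
  R → 4
  ρ[e/c](R) → 4
  ρ[b/d](ρ[e/c](R)) → 4
  π[e,b](ρ[b/d](ρ[e/c](R))) → 4
  (S − π[e,b](ρ[b/d](ρ[e/c](R)))) → 6

== RESULT ==
e | b
3 | 9
4 | 2
4 | 7
6 | 4
6 | 4
9 | 8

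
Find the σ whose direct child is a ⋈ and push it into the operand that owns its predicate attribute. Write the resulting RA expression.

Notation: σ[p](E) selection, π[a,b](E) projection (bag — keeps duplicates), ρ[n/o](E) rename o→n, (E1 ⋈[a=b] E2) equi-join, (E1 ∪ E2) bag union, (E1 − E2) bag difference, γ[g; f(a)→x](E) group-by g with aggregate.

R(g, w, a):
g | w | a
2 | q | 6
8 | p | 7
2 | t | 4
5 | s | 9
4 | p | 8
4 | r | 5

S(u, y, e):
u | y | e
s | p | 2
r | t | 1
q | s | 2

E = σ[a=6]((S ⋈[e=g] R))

σ filters on a, owned by the right side.
E' = (S ⋈[e=g] σ[a=6](R))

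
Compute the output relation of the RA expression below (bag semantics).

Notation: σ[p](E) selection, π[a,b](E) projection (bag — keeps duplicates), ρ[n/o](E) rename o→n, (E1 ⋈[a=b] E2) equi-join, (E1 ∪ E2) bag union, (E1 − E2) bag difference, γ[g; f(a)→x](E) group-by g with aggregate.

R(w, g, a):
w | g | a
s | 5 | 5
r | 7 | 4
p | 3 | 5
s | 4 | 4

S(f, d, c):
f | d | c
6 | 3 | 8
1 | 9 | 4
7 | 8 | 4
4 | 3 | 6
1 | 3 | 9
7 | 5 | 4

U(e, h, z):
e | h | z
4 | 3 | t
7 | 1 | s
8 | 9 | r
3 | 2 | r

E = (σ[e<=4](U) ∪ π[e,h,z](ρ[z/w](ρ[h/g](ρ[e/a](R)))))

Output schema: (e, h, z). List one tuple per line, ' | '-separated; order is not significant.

Row counts bottom-up:
  U → 4
  σ[e<=4](U) → 2
  R → 4
  ρ[e/a](R) → 4
  ρ[h/g](ρ[e/a](R)) → 4
  ρ[z/w](ρ[h/g](ρ[e/a](R))) → 4
  π[e,h,z](ρ[z/w](ρ[h/g](ρ[e/a](R)))) → 4
  (σ[e<=4](U) ∪ π[e,h,z](ρ[z/w](ρ[h/g](ρ[e/a](R))))) → 6

== RESULT ==
e | h | z
3 | 2 | r
4 | 3 | t
4 | 4 | s
4 | 7 | r
5 | 3 | p
5 | 5 | s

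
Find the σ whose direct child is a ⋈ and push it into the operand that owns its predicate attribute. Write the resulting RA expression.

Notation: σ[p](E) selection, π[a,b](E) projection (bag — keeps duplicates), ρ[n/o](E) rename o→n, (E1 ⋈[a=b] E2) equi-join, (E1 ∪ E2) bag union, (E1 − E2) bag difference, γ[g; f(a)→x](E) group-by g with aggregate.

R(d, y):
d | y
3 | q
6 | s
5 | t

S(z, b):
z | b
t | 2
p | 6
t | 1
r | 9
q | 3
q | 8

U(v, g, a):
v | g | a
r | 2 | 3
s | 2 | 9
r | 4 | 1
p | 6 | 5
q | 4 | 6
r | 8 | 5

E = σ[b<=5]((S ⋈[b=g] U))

σ filters on b, owned by the left side.
E' = (σ[b<=5](S) ⋈[b=g] U)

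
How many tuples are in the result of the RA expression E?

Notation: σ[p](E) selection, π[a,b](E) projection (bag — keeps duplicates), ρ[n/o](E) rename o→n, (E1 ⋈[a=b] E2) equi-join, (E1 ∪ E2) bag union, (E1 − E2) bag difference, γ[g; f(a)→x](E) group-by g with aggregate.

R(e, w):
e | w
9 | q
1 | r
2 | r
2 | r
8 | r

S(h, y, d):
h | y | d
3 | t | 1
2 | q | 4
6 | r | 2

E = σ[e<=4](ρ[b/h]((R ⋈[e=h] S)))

Stepwise |·|:
  R → 5
  S → 3
  (R ⋈[e=h] S) → 2
  ρ[b/h]((R ⋈[e=h] S)) → 2
  σ[e<=4](ρ[b/h]((R ⋈[e=h] S))) → 2

|E| = 2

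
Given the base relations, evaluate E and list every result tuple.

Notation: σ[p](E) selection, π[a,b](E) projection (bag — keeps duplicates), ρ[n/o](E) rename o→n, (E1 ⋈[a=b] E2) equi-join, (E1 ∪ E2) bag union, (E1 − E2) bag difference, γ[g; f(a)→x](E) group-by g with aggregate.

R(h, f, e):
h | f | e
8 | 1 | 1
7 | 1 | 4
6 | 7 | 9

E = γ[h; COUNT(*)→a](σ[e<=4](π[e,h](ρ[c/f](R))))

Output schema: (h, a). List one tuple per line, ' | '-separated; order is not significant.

Row counts bottom-up:
  R → 3
  ρ[c/f](R) → 3
  π[e,h](ρ[c/f](R)) → 3
  σ[e<=4](π[e,h](ρ[c/f](R))) → 2
  γ[h; COUNT(*)→a](σ[e<=4](π[e,h](ρ[c/f](R)))) → 2

== RESULT ==
h | a
7 | 1
8 | 1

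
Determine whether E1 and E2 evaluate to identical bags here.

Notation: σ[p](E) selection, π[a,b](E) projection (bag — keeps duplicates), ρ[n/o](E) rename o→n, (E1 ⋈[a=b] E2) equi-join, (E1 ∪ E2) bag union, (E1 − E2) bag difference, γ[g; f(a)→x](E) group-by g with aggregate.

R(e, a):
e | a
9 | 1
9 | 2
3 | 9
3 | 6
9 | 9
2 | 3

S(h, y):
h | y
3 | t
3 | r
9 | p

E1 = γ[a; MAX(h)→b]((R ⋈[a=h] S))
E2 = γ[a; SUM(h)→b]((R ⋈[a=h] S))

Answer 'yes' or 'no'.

E1 subexpression sizes:
  R → 6
  S → 3
  (R ⋈[a=h] S) → 4
  γ[a; MAX(h)→b]((R ⋈[a=h] S)) → 2
E2 subexpression sizes:
  R → 6
  S → 3
  (R ⋈[a=h] S) → 4
  γ[a; SUM(h)→b]((R ⋈[a=h] S)) → 2

E1 result:
a | b
3 | 3
9 | 9
E2 result:
a | b
3 | 6
9 | 18
Witness: (3, 3) appears 1× in E1 but 0× in E2.

no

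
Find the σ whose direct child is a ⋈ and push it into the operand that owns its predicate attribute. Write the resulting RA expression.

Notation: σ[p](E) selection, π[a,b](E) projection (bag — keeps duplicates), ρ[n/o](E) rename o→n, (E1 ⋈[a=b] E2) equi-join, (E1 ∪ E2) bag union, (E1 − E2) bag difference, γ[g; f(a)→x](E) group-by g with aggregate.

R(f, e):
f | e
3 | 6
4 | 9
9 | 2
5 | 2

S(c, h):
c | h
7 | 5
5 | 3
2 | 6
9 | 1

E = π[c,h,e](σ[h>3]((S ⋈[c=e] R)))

σ filters on h, owned by the left side.
E' = π[c,h,e]((σ[h>3](S) ⋈[c=e] R))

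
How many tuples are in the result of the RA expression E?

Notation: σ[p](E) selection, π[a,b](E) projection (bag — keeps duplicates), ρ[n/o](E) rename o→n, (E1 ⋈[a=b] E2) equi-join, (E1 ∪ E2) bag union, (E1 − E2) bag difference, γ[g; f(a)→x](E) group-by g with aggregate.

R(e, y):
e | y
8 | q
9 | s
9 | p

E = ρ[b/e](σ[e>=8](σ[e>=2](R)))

Subexpression sizes:
  R → 3
  σ[e>=2](R) → 3
  σ[e>=8](σ[e>=2](R)) → 3
  ρ[b/e](σ[e>=8](σ[e>=2](R))) → 3

|E| = 3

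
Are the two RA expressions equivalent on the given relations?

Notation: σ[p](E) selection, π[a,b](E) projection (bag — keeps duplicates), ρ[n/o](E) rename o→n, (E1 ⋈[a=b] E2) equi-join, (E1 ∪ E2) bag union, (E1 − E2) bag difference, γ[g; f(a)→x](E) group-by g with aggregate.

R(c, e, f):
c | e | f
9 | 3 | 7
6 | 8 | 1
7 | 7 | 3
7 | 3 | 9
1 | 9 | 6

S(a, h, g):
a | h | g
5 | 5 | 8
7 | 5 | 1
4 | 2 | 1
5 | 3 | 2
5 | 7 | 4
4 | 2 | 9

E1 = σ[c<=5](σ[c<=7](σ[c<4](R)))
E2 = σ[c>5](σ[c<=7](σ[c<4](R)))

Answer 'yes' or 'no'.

E1 per-node cardinality:
  R → 5
  σ[c<4](R) → 1
  σ[c<=7](σ[c<4](R)) → 1
  σ[c<=5](σ[c<=7](σ[c<4](R))) → 1
E2 per-node cardinality:
  R → 5
  σ[c<4](R) → 1
  σ[c<=7](σ[c<4](R)) → 1
  σ[c>5](σ[c<=7](σ[c<4](R))) → 0

E1 result:
c | e | f
1 | 9 | 6
E2 result:
c | e | f
(0 rows)
Witness: (1, 9, 6) appears 1× in E1 but 0× in E2.

no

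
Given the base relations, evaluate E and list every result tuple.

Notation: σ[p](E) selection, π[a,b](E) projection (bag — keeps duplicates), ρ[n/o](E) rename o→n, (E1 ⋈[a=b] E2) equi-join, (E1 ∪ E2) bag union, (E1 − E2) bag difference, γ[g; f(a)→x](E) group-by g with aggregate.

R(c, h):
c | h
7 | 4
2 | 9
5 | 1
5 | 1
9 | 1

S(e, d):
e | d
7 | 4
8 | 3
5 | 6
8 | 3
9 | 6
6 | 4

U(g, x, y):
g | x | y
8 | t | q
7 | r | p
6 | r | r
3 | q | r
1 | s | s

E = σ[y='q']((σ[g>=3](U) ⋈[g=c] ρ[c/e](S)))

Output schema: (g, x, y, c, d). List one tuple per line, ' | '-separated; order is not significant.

Subexpression sizes:
  U → 5
  σ[g>=3](U) → 4
  S → 6
  ρ[c/e](S) → 6
  (σ[g>=3](U) ⋈[g=c] ρ[c/e](S)) → 4
  σ[y='q']((σ[g>=3](U) ⋈[g=c] ρ[c/e](S))) → 2

== RESULT ==
g | x | y | c | d
8 | t | q | 8 | 3
8 | t | q | 8 | 3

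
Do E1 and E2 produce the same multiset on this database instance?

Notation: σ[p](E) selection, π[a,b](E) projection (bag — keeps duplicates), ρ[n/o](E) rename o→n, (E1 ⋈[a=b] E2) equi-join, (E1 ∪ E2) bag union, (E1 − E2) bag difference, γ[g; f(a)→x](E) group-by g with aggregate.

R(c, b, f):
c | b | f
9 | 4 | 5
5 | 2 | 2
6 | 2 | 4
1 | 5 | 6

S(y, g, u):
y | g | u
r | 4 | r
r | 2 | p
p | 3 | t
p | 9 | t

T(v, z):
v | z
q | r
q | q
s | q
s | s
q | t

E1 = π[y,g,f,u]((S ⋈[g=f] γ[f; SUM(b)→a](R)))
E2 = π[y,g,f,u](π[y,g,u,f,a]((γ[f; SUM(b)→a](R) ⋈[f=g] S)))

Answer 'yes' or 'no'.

E1 stepwise |·|:
  S → 4
  R → 4
  γ[f; SUM(b)→a](R) → 4
  (S ⋈[g=f] γ[f; SUM(b)→a](R)) → 2
  π[y,g,f,u]((S ⋈[g=f] γ[f; SUM(b)→a](R))) → 2
E2 stepwise |·|:
  R → 4
  γ[f; SUM(b)→a](R) → 4
  S → 4
  (γ[f; SUM(b)→a](R) ⋈[f=g] S) → 2
  π[y,g,u,f,a]((γ[f; SUM(b)→a](R) ⋈[f=g] S)) → 2
  π[y,g,f,u](π[y,g,u,f,a]((γ[f; SUM(b)→a](R) ⋈[f=g] S))) → 2

E1 and E2 produce the same multiset:
y | g | f | u
r | 2 | 2 | p
r | 4 | 4 | r

yes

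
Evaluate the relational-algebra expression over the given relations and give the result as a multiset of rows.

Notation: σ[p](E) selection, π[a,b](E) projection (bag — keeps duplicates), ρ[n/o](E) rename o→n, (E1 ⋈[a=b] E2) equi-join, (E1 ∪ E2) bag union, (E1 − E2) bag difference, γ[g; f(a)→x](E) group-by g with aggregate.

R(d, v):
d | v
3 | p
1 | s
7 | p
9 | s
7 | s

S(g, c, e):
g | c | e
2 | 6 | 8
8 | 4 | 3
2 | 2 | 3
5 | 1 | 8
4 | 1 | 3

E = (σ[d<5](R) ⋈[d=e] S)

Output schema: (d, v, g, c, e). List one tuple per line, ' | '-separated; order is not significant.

Stepwise |·|:
  R → 5
  σ[d<5](R) → 2
  S → 5
  (σ[d<5](R) ⋈[d=e] S) → 3

== RESULT ==
d | v | g | c | e
3 | p | 2 | 2 | 3
3 | p | 4 | 1 | 3
3 | p | 8 | 4 | 3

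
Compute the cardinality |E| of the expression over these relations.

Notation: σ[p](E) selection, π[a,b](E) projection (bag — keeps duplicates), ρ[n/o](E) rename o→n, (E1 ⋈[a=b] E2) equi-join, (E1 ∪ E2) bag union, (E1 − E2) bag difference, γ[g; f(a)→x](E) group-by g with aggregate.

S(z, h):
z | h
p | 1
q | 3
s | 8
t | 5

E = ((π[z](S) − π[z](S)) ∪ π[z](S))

Subexpression sizes:
  S → 4
  π[z](S) → 4
  S → 4
  π[z](S) → 4
  (π[z](S) − π[z](S)) → 0
  S → 4
  π[z](S) → 4
  ((π[z](S) − π[z](S)) ∪ π[z](S)) → 4

|E| = 4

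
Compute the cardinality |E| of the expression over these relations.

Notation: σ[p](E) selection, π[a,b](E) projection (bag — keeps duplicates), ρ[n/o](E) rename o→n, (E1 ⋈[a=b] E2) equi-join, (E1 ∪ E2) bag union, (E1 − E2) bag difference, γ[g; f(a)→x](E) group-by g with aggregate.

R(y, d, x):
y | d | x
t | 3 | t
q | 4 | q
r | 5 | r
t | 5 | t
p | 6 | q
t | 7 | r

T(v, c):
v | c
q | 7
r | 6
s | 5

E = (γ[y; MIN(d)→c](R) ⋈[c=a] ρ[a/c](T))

Subexpression sizes:
  R → 6
  γ[y; MIN(d)→c](R) → 4
  T → 3
  ρ[a/c](T) → 3
  (γ[y; MIN(d)→c](R) ⋈[c=a] ρ[a/c](T)) → 2

|E| = 2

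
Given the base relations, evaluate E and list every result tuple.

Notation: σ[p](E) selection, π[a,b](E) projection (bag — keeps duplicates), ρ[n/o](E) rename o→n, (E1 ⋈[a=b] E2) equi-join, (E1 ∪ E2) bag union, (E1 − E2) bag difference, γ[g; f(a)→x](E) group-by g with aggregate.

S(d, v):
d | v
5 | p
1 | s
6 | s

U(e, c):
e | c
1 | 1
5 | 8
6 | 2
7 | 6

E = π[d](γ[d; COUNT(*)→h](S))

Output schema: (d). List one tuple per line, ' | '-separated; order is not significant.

Row counts bottom-up:
  S → 3
  γ[d; COUNT(*)→h](S) → 3
  π[d](γ[d; COUNT(*)→h](S)) → 3

== RESULT ==
d
1
5
6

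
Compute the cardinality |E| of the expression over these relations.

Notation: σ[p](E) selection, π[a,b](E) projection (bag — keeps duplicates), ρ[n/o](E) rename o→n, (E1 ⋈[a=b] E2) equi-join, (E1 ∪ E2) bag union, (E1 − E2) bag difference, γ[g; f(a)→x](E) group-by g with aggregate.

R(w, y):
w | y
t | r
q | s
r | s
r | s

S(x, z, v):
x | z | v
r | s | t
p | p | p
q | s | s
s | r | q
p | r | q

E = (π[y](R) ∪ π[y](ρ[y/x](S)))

Per-node cardinality:
  R → 4
  π[y](R) → 4
  S → 5
  ρ[y/x](S) → 5
  π[y](ρ[y/x](S)) → 5
  (π[y](R) ∪ π[y](ρ[y/x](S))) → 9

|E| = 9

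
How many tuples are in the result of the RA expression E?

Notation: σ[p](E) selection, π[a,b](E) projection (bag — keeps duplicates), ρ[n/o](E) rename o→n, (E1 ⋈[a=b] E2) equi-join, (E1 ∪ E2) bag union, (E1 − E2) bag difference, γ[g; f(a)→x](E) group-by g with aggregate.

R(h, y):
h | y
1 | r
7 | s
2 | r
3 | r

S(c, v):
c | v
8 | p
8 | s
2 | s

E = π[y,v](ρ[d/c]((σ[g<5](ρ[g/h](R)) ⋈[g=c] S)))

Per-node cardinality:
  R → 4
  ρ[g/h](R) → 4
  σ[g<5](ρ[g/h](R)) → 3
  S → 3
  (σ[g<5](ρ[g/h](R)) ⋈[g=c] S) → 1
  ρ[d/c]((σ[g<5](ρ[g/h](R)) ⋈[g=c] S)) → 1
  π[y,v](ρ[d/c]((σ[g<5](ρ[g/h](R)) ⋈[g=c] S))) → 1

|E| = 1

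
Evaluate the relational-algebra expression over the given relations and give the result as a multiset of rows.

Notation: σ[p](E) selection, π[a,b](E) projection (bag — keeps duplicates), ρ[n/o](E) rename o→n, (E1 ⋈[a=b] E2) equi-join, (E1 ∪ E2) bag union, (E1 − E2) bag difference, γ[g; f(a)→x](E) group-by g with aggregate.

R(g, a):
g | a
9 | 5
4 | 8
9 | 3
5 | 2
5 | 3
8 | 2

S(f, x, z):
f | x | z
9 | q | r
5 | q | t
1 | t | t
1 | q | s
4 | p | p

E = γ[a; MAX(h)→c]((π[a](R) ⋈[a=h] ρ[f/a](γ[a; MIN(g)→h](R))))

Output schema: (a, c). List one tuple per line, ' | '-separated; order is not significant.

Stepwise |·|:
  R → 6
  π[a](R) → 6
  R → 6
  γ[a; MIN(g)→h](R) → 4
  ρ[f/a](γ[a; MIN(g)→h](R)) → 4
  (π[a](R) ⋈[a=h] ρ[f/a](γ[a; MIN(g)→h](R))) → 2
  γ[a; MAX(h)→c]((π[a](R) ⋈[a=h] ρ[f/a](γ[a; MIN(g)→h](R)))) → 1

== RESULT ==
a | c
5 | 5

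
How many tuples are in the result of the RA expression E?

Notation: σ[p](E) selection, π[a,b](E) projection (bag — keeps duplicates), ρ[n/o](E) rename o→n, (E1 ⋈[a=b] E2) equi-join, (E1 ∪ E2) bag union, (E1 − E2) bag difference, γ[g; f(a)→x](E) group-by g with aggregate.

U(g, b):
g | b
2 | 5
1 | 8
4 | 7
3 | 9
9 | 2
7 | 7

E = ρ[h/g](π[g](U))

Row counts bottom-up:
  U → 6
  π[g](U) → 6
  ρ[h/g](π[g](U)) → 6

|E| = 6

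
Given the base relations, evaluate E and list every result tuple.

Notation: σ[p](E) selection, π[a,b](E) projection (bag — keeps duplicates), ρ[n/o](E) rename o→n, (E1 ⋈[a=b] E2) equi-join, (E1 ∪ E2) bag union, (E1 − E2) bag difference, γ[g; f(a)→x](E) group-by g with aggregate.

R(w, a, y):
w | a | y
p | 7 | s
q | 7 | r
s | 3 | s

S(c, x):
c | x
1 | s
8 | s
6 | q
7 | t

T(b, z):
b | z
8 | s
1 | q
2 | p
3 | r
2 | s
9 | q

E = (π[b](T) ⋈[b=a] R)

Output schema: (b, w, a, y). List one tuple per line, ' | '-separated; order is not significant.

Row counts bottom-up:
  T → 6
  π[b](T) → 6
  R → 3
  (π[b](T) ⋈[b=a] R) → 1

== RESULT ==
b | w | a | y
3 | s | 3 | s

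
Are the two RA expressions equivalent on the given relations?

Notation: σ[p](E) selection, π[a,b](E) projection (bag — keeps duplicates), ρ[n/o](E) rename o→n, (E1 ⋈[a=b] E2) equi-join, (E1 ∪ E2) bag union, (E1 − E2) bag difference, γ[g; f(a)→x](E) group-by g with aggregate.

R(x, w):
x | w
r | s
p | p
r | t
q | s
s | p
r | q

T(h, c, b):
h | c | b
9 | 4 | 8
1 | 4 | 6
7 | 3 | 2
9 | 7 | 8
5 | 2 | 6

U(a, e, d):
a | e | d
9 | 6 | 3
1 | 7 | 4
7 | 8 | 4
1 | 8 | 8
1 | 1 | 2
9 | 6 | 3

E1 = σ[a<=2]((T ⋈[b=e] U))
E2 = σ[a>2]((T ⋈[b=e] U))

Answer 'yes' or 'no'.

E1 subexpression sizes:
  T → 5
  U → 6
  (T ⋈[b=e] U) → 8
  σ[a<=2]((T ⋈[b=e] U)) → 2
E2 subexpression sizes:
  T → 5
  U → 6
  (T ⋈[b=e] U) → 8
  σ[a>2]((T ⋈[b=e] U)) → 6

E1 result:
h | c | b | a | e | d
9 | 4 | 8 | 1 | 8 | 8
9 | 7 | 8 | 1 | 8 | 8
E2 result:
h | c | b | a | e | d
1 | 4 | 6 | 9 | 6 | 3
1 | 4 | 6 | 9 | 6 | 3
5 | 2 | 6 | 9 | 6 | 3
5 | 2 | 6 | 9 | 6 | 3
9 | 4 | 8 | 7 | 8 | 4
9 | 7 | 8 | 7 | 8 | 4
Witness: (9, 7, 8, 7, 8, 4) appears 0× in E1 but 1× in E2.

no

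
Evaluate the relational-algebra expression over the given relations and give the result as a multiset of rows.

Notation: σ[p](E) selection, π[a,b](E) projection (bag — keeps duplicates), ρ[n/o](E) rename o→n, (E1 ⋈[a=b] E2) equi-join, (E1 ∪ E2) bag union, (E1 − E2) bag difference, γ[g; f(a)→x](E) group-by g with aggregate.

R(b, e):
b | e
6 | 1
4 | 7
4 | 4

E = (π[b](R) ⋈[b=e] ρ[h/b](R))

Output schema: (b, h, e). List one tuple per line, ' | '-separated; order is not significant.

Subexpression sizes:
  R → 3
  π[b](R) → 3
  R → 3
  ρ[h/b](R) → 3
  (π[b](R) ⋈[b=e] ρ[h/b](R)) → 2

== RESULT ==
b | h | e
4 | 4 | 4
4 | 4 | 4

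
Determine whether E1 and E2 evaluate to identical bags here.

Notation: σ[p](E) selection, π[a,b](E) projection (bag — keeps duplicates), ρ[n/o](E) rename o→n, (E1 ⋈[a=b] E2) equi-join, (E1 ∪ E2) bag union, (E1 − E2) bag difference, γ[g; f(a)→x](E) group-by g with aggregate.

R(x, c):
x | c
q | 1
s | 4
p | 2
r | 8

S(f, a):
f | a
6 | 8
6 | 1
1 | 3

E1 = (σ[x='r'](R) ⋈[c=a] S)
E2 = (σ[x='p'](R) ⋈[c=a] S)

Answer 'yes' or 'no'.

E1 per-node cardinality:
  R → 4
  σ[x='r'](R) → 1
  S → 3
  (σ[x='r'](R) ⋈[c=a] S) → 1
E2 per-node cardinality:
  R → 4
  σ[x='p'](R) → 1
  S → 3
  (σ[x='p'](R) ⋈[c=a] S) → 0

E1 result:
x | c | f | a
r | 8 | 6 | 8
E2 result:
x | c | f | a
(0 rows)
Witness: ('r', 8, 6, 8) appears 1× in E1 but 0× in E2.

no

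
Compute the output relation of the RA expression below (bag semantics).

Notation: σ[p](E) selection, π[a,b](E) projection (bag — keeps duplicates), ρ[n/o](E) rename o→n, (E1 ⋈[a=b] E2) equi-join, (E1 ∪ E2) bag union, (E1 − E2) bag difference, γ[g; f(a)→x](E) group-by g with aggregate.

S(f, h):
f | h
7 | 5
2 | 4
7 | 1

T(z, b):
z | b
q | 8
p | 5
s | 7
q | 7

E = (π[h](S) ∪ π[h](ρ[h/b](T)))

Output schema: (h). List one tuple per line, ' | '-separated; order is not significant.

Subexpression sizes:
  S → 3
  π[h](S) → 3
  T → 4
  ρ[h/b](T) → 4
  π[h](ρ[h/b](T)) → 4
  (π[h](S) ∪ π[h](ρ[h/b](T))) → 7

== RESULT ==
h
1
4
5
5
7
7
8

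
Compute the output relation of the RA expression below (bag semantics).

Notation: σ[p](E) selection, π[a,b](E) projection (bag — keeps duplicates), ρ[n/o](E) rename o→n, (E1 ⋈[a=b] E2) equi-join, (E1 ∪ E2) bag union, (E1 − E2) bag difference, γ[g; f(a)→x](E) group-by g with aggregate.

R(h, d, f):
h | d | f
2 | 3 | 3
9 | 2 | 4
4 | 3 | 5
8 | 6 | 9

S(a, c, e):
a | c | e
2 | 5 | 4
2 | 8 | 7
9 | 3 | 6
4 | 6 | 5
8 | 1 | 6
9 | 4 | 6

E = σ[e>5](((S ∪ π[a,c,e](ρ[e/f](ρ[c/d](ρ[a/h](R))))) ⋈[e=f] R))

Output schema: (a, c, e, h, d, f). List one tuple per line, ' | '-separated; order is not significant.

Subexpression sizes:
  S → 6
  R → 4
  ρ[a/h](R) → 4
  ρ[c/d](ρ[a/h](R)) → 4
  ρ[e/f](ρ[c/d](ρ[a/h](R))) → 4
  π[a,c,e](ρ[e/f](ρ[c/d](ρ[a/h](R)))) → 4
  (S ∪ π[a,c,e](ρ[e/f](ρ[c/d](ρ[a/h](R))))) → 10
  R → 4
  ((S ∪ π[a,c,e](ρ[e/f](ρ[c/d](ρ[a/h](R))))) ⋈[e=f] R) → 6
  σ[e>5](((S ∪ π[a,c,e](ρ[e/f](ρ[c/d](ρ[a/h](R))))) ⋈[e=f] R)) → 1

== RESULT ==
a | c | e | h | d | f
8 | 6 | 9 | 8 | 6 | 9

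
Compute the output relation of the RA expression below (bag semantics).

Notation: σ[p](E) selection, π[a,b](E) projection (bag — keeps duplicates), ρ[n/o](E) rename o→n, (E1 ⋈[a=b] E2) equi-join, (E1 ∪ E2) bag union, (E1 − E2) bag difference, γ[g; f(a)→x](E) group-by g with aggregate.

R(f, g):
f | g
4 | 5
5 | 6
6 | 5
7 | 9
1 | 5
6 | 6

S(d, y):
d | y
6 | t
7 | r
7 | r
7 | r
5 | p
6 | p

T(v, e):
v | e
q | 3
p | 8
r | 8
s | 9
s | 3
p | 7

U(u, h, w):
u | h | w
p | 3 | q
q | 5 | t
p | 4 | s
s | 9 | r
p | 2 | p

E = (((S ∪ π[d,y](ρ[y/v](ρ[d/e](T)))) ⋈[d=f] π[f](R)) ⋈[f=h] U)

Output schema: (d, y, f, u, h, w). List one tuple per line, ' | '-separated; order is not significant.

Per-node cardinality:
  S → 6
  T → 6
  ρ[d/e](T) → 6
  ρ[y/v](ρ[d/e](T)) → 6
  π[d,y](ρ[y/v](ρ[d/e](T))) → 6
  (S ∪ π[d,y](ρ[y/v](ρ[d/e](T)))) → 12
  R → 6
  π[f](R) → 6
  ((S ∪ π[d,y](ρ[y/v](ρ[d/e](T)))) ⋈[d=f] π[f](R)) → 9
  U → 5
  (((S ∪ π[d,y](ρ[y/v](ρ[d/e](T)))) ⋈[d=f] π[f](R)) ⋈[f=h] U) → 1

== RESULT ==
d | y | f | u | h | w
5 | p | 5 | q | 5 | t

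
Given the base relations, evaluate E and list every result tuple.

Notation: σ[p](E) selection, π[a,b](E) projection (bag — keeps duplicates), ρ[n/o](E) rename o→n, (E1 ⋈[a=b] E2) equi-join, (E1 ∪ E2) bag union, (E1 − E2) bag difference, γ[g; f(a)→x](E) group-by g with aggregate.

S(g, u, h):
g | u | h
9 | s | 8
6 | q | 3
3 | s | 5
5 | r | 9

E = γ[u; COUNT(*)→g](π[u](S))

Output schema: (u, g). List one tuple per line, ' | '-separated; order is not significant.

Stepwise |·|:
  S → 4
  π[u](S) → 4
  γ[u; COUNT(*)→g](π[u](S)) → 3

== RESULT ==
u | g
q | 1
r | 1
s | 2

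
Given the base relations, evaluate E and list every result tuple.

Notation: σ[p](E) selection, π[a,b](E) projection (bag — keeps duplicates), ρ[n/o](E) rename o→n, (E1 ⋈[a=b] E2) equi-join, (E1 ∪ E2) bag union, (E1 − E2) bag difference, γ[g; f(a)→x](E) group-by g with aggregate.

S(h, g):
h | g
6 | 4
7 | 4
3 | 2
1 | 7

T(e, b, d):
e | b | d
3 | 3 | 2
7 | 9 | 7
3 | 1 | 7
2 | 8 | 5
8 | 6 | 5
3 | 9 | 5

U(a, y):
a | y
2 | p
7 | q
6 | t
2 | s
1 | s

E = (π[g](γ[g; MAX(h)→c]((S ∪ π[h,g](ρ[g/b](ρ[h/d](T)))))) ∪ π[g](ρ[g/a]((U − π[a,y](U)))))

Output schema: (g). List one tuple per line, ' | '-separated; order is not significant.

Row counts bottom-up:
  S → 4
  T → 6
  ρ[h/d](T) → 6
  ρ[g/b](ρ[h/d](T)) → 6
  π[h,g](ρ[g/b](ρ[h/d](T))) → 6
  (S ∪ π[h,g](ρ[g/b](ρ[h/d](T)))) → 10
  γ[g; MAX(h)→c]((S ∪ π[h,g](ρ[g/b](ρ[h/d](T))))) → 8
  π[g](γ[g; MAX(h)→c]((S ∪ π[h,g](ρ[g/b](ρ[h/d](T)))))) → 8
  U → 5
  U → 5
  π[a,y](U) → 5
  (U − π[a,y](U)) → 0
  ρ[g/a]((U − π[a,y](U))) → 0
  π[g](ρ[g/a]((U − π[a,y](U)))) → 0
  (π[g](γ[g; MAX(h)→c]((S ∪ π[h,g](ρ[g/b](ρ[h/d](T)))))) ∪ π[g](ρ[g/a]((U − π[a,y](U))))) → 8

== RESULT ==
g
1
2
3
4
6
7
8
9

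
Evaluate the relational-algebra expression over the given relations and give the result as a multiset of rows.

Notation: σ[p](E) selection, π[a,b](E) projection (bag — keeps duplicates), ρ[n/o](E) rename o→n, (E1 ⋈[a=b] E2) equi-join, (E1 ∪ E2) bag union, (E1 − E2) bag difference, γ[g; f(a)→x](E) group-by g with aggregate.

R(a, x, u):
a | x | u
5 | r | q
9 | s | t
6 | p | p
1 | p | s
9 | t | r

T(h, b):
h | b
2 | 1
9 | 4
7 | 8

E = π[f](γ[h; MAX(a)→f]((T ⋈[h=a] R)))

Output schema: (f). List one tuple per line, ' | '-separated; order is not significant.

Per-node cardinality:
  T → 3
  R → 5
  (T ⋈[h=a] R) → 2
  γ[h; MAX(a)→f]((T ⋈[h=a] R)) → 1
  π[f](γ[h; MAX(a)→f]((T ⋈[h=a] R))) → 1

== RESULT ==
f
9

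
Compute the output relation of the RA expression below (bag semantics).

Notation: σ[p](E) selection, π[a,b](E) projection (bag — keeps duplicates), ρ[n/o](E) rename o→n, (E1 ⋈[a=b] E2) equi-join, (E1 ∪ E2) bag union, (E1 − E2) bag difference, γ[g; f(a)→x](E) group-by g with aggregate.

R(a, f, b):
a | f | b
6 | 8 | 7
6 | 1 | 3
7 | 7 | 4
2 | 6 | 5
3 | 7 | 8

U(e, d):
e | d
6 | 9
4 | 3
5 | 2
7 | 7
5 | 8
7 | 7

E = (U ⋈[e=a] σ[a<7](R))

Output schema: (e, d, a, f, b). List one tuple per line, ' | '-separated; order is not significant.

Row counts bottom-up:
  U → 6
  R → 5
  σ[a<7](R) → 4
  (U ⋈[e=a] σ[a<7](R)) → 2

== RESULT ==
e | d | a | f | b
6 | 9 | 6 | 1 | 3
6 | 9 | 6 | 8 | 7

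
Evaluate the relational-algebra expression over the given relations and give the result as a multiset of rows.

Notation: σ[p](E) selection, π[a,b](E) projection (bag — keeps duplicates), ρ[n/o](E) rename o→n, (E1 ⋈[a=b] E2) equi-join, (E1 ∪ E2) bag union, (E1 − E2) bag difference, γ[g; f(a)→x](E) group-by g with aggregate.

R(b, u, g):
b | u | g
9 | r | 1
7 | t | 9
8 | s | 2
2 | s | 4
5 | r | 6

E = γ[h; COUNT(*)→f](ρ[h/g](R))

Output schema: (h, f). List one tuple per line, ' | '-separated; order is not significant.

Row counts bottom-up:
  R → 5
  ρ[h/g](R) → 5
  γ[h; COUNT(*)→f](ρ[h/g](R)) → 5

== RESULT ==
h | f
1 | 1
2 | 1
4 | 1
6 | 1
9 | 1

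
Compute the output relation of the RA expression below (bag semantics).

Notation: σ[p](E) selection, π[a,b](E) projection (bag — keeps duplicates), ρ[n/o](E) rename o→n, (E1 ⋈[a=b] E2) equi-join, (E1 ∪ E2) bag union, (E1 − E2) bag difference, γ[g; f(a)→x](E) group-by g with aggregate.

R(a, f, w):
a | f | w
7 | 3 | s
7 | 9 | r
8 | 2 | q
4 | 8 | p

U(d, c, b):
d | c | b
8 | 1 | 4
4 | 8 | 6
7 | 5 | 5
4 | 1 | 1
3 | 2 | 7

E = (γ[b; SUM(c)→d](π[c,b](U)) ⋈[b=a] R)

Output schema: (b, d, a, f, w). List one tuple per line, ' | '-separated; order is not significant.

Subexpression sizes:
  U → 5
  π[c,b](U) → 5
  γ[b; SUM(c)→d](π[c,b](U)) → 5
  R → 4
  (γ[b; SUM(c)→d](π[c,b](U)) ⋈[b=a] R) → 3

== RESULT ==
b | d | a | f | w
4 | 1 | 4 | 8 | p
7 | 2 | 7 | 3 | s
7 | 2 | 7 | 9 | r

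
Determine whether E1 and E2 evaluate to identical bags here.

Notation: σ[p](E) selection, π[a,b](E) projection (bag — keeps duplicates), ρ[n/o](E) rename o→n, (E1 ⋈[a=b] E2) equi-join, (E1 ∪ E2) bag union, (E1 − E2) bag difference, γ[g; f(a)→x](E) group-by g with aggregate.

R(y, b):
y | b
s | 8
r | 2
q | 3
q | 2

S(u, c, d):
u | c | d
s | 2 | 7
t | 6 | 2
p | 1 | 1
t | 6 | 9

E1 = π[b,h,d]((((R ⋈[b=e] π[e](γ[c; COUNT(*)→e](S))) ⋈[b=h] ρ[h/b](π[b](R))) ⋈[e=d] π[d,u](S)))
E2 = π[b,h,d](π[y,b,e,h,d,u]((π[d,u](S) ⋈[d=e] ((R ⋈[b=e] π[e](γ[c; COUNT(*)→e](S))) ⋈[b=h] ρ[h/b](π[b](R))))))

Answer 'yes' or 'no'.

E1 stepwise |·|:
  R → 4
  S → 4
  γ[c; COUNT(*)→e](S) → 3
  π[e](γ[c; COUNT(*)→e](S)) → 3
  (R ⋈[b=e] π[e](γ[c; COUNT(*)→e](S))) → 2
  R → 4
  π[b](R) → 4
  ρ[h/b](π[b](R)) → 4
  ((R ⋈[b=e] π[e](γ[c; COUNT(*)→e](S))) ⋈[b=h] ρ[h/b](π[b](R))) → 4
  S → 4
  π[d,u](S) → 4
  (((R ⋈[b=e] π[e](γ[c; COUNT(*)→e](S))) ⋈[b=h] ρ[h/b](π[b](R))) ⋈[e=d] π[d,u](S)) → 4
  π[b,h,d]((((R ⋈[b=e] π[e](γ[c; COUNT(*)→e](S))) ⋈[b=h] ρ[h/b](π[b](R))) ⋈[e=d] π[d,u](S))) → 4
E2 stepwise |·|:
  S → 4
  π[d,u](S) → 4
  R → 4
  S → 4
  γ[c; COUNT(*)→e](S) → 3
  π[e](γ[c; COUNT(*)→e](S)) → 3
  (R ⋈[b=e] π[e](γ[c; COUNT(*)→e](S))) → 2
  R → 4
  π[b](R) → 4
  ρ[h/b](π[b](R)) → 4
  ((R ⋈[b=e] π[e](γ[c; COUNT(*)→e](S))) ⋈[b=h] ρ[h/b](π[b](R))) → 4
  (π[d,u](S) ⋈[d=e] ((R ⋈[b=e] π[e](γ[c; COUNT(*)→e](S))) ⋈[b=h] ρ[h/b](π[b](R)))) → 4
  π[y,b,e,h,d,u]((π[d,u](S) ⋈[d=e] ((R ⋈[b=e] π[e](γ[c; COUNT(*)→e](S))) ⋈[b=h] ρ[h/b](π[b](R))))) → 4
  π[b,h,d](π[y,b,e,h,d,u]((π[d,u](S) ⋈[d=e] ((R ⋈[b=e] π[e](γ[c; COUNT(*)→e](S))) ⋈[b=h] ρ[h/b](π[b](R)))))) → 4

E1 and E2 produce the same multiset:
b | h | d
2 | 2 | 2
2 | 2 | 2
2 | 2 | 2
2 | 2 | 2

yes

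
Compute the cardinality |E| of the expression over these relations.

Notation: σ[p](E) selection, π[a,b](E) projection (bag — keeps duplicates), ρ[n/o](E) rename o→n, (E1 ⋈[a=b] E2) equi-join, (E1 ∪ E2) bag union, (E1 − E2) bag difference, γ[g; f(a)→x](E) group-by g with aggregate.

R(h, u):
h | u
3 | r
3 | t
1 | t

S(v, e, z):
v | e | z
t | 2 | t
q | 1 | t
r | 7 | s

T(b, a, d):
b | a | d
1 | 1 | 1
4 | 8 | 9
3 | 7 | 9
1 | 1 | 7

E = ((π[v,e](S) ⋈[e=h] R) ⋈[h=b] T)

Stepwise |·|:
  S → 3
  π[v,e](S) → 3
  R → 3
  (π[v,e](S) ⋈[e=h] R) → 1
  T → 4
  ((π[v,e](S) ⋈[e=h] R) ⋈[h=b] T) → 2

|E| = 2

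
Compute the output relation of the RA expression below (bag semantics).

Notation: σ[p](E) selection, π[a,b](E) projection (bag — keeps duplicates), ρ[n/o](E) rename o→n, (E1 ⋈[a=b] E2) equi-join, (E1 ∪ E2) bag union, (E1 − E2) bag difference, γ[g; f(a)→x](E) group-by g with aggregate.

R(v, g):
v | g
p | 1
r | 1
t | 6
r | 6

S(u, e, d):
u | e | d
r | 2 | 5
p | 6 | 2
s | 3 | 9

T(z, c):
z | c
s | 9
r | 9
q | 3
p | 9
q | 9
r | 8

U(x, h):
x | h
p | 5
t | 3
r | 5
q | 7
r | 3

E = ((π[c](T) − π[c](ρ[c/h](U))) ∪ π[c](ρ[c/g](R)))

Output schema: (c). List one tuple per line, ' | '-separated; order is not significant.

Per-node cardinality:
  T → 6
  π[c](T) → 6
  U → 5
  ρ[c/h](U) → 5
  π[c](ρ[c/h](U)) → 5
  (π[c](T) − π[c](ρ[c/h](U))) → 5
  R → 4
  ρ[c/g](R) → 4
  π[c](ρ[c/g](R)) → 4
  ((π[c](T) − π[c](ρ[c/h](U))) ∪ π[c](ρ[c/g](R))) → 9

== RESULT ==
c
1
1
6
6
8
9
9
9
9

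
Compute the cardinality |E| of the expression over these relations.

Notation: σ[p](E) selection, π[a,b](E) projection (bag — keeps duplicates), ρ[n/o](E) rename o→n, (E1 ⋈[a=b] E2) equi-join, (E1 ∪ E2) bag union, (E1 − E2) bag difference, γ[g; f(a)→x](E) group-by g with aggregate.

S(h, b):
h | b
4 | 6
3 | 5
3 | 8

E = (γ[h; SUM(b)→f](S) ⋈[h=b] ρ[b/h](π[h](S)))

Stepwise |·|:
  S → 3
  γ[h; SUM(b)→f](S) → 2
  S → 3
  π[h](S) → 3
  ρ[b/h](π[h](S)) → 3
  (γ[h; SUM(b)→f](S) ⋈[h=b] ρ[b/h](π[h](S))) → 3

|E| = 3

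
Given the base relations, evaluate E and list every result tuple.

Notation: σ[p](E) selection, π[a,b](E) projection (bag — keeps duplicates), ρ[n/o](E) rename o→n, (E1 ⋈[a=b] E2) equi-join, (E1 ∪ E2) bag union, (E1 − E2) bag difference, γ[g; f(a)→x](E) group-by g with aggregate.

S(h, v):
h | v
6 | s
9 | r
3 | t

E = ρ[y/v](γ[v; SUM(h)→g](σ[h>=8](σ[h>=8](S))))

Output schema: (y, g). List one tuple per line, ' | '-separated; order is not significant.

Per-node cardinality:
  S → 3
  σ[h>=8](S) → 1
  σ[h>=8](σ[h>=8](S)) → 1
  γ[v; SUM(h)→g](σ[h>=8](σ[h>=8](S))) → 1
  ρ[y/v](γ[v; SUM(h)→g](σ[h>=8](σ[h>=8](S)))) → 1

== RESULT ==
y | g
r | 9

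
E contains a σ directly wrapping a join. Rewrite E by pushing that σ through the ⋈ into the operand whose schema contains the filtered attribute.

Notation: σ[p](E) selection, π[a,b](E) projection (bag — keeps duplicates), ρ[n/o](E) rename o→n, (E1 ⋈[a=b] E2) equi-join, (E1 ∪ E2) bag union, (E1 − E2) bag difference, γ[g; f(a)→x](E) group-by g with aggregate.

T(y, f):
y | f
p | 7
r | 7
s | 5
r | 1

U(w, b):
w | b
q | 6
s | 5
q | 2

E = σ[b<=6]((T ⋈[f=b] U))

σ filters on b, owned by the right side.
E' = (T ⋈[f=b] σ[b<=6](U))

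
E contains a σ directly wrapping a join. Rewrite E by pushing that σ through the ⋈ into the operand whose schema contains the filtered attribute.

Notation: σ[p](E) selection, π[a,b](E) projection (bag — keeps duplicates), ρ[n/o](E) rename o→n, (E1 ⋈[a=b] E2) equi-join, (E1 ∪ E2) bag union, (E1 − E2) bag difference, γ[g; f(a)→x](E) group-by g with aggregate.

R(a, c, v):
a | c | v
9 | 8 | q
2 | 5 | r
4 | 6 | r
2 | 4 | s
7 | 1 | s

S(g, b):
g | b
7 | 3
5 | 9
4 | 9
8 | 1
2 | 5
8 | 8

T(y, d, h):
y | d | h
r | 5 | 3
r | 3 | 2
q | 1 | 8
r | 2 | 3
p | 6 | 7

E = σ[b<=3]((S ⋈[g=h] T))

σ filters on b, owned by the left side.
E' = (σ[b<=3](S) ⋈[g=h] T)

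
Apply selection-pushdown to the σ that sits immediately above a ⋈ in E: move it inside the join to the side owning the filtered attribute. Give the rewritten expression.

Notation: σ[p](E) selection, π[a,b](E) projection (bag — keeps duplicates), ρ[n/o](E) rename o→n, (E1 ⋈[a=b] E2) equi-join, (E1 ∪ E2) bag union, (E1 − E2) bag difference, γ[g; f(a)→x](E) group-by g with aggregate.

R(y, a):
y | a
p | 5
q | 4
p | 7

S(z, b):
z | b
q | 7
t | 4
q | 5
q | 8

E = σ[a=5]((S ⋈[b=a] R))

σ filters on a, owned by the right side.
E' = (S ⋈[b=a] σ[a=5](R))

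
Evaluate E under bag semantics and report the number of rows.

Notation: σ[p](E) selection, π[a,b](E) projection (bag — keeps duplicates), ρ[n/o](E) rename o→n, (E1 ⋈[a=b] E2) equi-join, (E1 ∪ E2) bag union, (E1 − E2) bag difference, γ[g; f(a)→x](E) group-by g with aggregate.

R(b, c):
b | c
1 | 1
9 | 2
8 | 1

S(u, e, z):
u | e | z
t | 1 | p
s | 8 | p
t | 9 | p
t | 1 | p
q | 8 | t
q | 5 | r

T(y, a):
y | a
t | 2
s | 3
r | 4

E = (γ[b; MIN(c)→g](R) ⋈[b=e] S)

Row counts bottom-up:
  R → 3
  γ[b; MIN(c)→g](R) → 3
  S → 6
  (γ[b; MIN(c)→g](R) ⋈[b=e] S) → 5

|E| = 5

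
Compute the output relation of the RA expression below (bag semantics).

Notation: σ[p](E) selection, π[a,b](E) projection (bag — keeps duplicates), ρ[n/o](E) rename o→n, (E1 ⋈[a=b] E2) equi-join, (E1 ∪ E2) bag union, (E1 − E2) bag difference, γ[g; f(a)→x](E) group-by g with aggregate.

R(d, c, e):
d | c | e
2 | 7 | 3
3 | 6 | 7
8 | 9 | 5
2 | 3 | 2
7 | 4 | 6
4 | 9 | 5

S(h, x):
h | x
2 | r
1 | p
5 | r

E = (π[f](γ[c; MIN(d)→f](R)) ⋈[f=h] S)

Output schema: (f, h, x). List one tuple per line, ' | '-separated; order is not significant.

Per-node cardinality:
  R → 6
  γ[c; MIN(d)→f](R) → 5
  π[f](γ[c; MIN(d)→f](R)) → 5
  S → 3
  (π[f](γ[c; MIN(d)→f](R)) ⋈[f=h] S) → 2

== RESULT ==
f | h | x
2 | 2 | r
2 | 2 | r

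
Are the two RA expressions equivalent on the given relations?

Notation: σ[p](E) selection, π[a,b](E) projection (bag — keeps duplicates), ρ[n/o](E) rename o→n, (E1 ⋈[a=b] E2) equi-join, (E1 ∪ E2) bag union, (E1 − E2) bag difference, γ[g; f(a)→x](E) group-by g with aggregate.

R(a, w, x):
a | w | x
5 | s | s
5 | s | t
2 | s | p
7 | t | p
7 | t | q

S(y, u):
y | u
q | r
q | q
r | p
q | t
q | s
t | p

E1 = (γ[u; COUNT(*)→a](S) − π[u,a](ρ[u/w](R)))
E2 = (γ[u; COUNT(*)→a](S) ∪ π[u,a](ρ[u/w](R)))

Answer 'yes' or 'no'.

E1 subexpression sizes:
  S → 6
  γ[u; COUNT(*)→a](S) → 5
  R → 5
  ρ[u/w](R) → 5
  π[u,a](ρ[u/w](R)) → 5
  (γ[u; COUNT(*)→a](S) − π[u,a](ρ[u/w](R))) → 5
E2 subexpression sizes:
  S → 6
  γ[u; COUNT(*)→a](S) → 5
  R → 5
  ρ[u/w](R) → 5
  π[u,a](ρ[u/w](R)) → 5
  (γ[u; COUNT(*)→a](S) ∪ π[u,a](ρ[u/w](R))) → 10

E1 result:
u | a
p | 2
q | 1
r | 1
s | 1
t | 1
E2 result:
u | a
p | 2
q | 1
r | 1
s | 1
s | 2
s | 5
s | 5
t | 1
t | 7
t | 7
Witness: ('s', 2) appears 0× in E1 but 1× in E2.

no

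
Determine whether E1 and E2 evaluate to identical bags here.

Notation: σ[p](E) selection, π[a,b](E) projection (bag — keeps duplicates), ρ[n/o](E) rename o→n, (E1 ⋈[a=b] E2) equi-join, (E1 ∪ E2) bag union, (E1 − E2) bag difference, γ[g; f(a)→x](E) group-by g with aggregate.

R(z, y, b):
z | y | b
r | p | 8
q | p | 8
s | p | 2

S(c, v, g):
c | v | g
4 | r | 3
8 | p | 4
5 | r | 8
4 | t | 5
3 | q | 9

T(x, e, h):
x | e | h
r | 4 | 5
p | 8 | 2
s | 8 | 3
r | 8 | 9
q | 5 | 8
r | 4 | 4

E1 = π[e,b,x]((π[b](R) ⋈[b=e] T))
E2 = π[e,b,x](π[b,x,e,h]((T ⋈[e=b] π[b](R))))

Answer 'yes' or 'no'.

E1 per-node cardinality:
  R → 3
  π[b](R) → 3
  T → 6
  (π[b](R) ⋈[b=e] T) → 6
  π[e,b,x]((π[b](R) ⋈[b=e] T)) → 6
E2 per-node cardinality:
  T → 6
  R → 3
  π[b](R) → 3
  (T ⋈[e=b] π[b](R)) → 6
  π[b,x,e,h]((T ⋈[e=b] π[b](R))) → 6
  π[e,b,x](π[b,x,e,h]((T ⋈[e=b] π[b](R)))) → 6

E1 and E2 produce the same multiset:
e | b | x
8 | 8 | p
8 | 8 | p
8 | 8 | r
8 | 8 | r
8 | 8 | s
8 | 8 | s

yes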